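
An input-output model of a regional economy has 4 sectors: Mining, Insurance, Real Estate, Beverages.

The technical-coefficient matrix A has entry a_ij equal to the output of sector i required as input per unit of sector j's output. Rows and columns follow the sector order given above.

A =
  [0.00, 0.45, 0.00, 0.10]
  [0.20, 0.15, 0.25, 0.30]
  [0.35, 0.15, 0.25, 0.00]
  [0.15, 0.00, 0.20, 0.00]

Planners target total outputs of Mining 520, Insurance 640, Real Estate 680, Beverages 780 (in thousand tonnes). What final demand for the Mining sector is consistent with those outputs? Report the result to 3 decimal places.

d_1 = 154.000

I − A =
  [   1.00    -0.45     0.00    -0.10]
  [  -0.20     0.85    -0.25    -0.30]
  [  -0.35    -0.15     0.75     0.00]
  [  -0.15     0.00    -0.20     1.00]
d = (I − A) x:
  d_1 = (+1.00)·520 + (-0.45)·640 + (+0.00)·680 + (-0.10)·780 = 154.000
  d_2 = (-0.20)·520 + (+0.85)·640 + (-0.25)·680 + (-0.30)·780 = 36.000
  d_3 = (-0.35)·520 + (-0.15)·640 + (+0.75)·680 + (+0.00)·780 = 232.000
  d_4 = (-0.15)·520 + (+0.00)·640 + (-0.20)·680 + (+1.00)·780 = 566.000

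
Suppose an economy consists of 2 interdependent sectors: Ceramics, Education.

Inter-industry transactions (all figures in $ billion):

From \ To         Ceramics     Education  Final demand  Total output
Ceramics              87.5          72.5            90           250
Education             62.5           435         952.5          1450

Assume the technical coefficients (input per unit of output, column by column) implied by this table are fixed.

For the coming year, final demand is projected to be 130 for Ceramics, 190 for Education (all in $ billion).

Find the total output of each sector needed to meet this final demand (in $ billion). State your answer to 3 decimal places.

x_C = 227.119, x_E = 352.542

Technical coefficients a_ij = z_ij / X_j:
  a_CC = 87.5/250 = 0.35, a_EC = 62.5/250 = 0.25
  a_CE = 72.5/1450 = 0.05, a_EE = 435/1450 = 0.30
I − A =
  [   0.65    -0.05]
  [  -0.25     0.70]
det(I−A) = (0.65)(0.70) − (-0.05)(-0.25) = 0.4425
adj(I−A) = [[0.70, 0.05], [0.25, 0.65]]
(I − A)⁻¹ = adj(I−A) / det(I−A) ≈
  [   1.5819     0.1130]
  [   0.5650     1.4689]
x = (I − A)⁻¹ d = adj(I−A)·d / det(I−A), with det(I−A) = 0.4425:
  x_C = (0.70·130 + 0.05·190) / 0.4425 = 100.50 / 0.4425 ≈ 227.119
  x_E = (0.25·130 + 0.65·190) / 0.4425 = 156.00 / 0.4425 ≈ 352.542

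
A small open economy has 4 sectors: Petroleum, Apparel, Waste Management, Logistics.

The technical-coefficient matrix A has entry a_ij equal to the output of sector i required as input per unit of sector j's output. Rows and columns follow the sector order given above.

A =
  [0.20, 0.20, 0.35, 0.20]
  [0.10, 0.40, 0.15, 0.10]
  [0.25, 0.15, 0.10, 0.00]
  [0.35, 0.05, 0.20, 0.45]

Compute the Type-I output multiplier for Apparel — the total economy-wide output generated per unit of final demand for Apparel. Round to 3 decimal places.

I − A =
  [   0.80    -0.20    -0.35    -0.20]
  [  -0.10     0.60    -0.15    -0.10]
  [  -0.25    -0.15     0.90     0.00]
  [  -0.35    -0.05    -0.20     0.55]
Compute the cofactors C_ij = (−1)^(i+j)·(3×3 minor ij) of I−A; the adjugate is their transpose:
adj(I−A) = Cᵀ =
  [ 0.277125   0.142875   0.159750   0.126750]
  [ 0.106625   0.274875   0.107000   0.088750]
  [ 0.094750   0.085500   0.199000   0.050000]
  [ 0.220500   0.147000   0.183750   0.330750]
det(I−A) = Σ_j (I−A)_1j·C_1j = (0.80)(0.277125) + (-0.20)(0.106625) + (-0.35)(0.094750) + (-0.20)(0.220500) = 0.1231125
(I − A)⁻¹ = adj(I−A) / det(I−A) ≈
  [   2.2510     1.1605     1.2976     1.0295]
  [   0.8661     2.2327     0.8691     0.7209]
  [   0.7696     0.6945     1.6164     0.4061]
  [   1.7910     1.1940     1.4925     2.6866]
The output multiplier for sector j is the column-j sum of the Leontief inverse (I − A)⁻¹ = adj(I−A) / det(I−A).
Column A of adj(I−A): (0.142875, 0.274875, 0.085500, 0.147000); det(I−A) = 0.1231125.
m_A = (0.142875 + 0.274875 + 0.085500 + 0.147000) / 0.1231125 = 0.65025 / 0.1231125 ≈ 5.282.

m_A = 5.282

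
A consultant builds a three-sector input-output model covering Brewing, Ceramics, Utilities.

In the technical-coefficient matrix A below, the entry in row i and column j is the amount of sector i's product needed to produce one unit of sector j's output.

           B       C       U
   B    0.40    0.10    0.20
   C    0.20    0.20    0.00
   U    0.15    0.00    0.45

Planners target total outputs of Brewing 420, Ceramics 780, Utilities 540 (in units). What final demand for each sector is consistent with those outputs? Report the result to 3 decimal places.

d_B = 66.000, d_C = 540.000, d_U = 234.000

I − A =
  [   0.60    -0.10    -0.20]
  [  -0.20     0.80     0.00]
  [  -0.15     0.00     0.55]
d = (I − A) x:
  d_B = (+0.60)·420 + (-0.10)·780 + (-0.20)·540 = 66.000
  d_C = (-0.20)·420 + (+0.80)·780 + (+0.00)·540 = 540.000
  d_U = (-0.15)·420 + (+0.00)·780 + (+0.55)·540 = 234.000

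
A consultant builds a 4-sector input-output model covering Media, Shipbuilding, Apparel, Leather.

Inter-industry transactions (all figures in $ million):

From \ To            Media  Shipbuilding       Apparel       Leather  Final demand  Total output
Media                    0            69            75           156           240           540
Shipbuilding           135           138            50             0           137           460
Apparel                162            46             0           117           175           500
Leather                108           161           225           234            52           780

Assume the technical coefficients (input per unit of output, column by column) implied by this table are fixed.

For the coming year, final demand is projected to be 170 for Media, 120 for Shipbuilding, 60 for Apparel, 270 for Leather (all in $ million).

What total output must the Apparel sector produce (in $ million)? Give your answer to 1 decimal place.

x_3 = 391.6

Technical coefficients a_ij = z_ij / X_j:
  a_11 = 0/540 = 0.00, a_21 = 135/540 = 0.25, a_31 = 162/540 = 0.30, a_41 = 108/540 = 0.20
  a_12 = 69/460 = 0.15, a_22 = 138/460 = 0.30, a_32 = 46/460 = 0.10, a_42 = 161/460 = 0.35
  a_13 = 75/500 = 0.15, a_23 = 50/500 = 0.10, a_33 = 0/500 = 0.00, a_43 = 225/500 = 0.45
  a_14 = 156/780 = 0.20, a_24 = 0/780 = 0.00, a_34 = 117/780 = 0.15, a_44 = 234/780 = 0.30
I − A =
  [   1.00    -0.15    -0.15    -0.20]
  [  -0.25     0.70    -0.10     0.00]
  [  -0.30    -0.10     1.00    -0.15]
  [  -0.20    -0.35    -0.45     0.70]
Compute the cofactors C_ij = (−1)^(i+j)·(3×3 minor ij) of I−A; the adjugate is their transpose:
adj(I−A) = Cᵀ =
  [ 0.430500   0.192250   0.154000   0.156000]
  [ 0.182125   0.529500   0.114750   0.076625]
  [ 0.198625   0.175500   0.418250   0.146375]
  [ 0.341750   0.432500   0.370250   0.612750]
det(I−A) = Σ_j (I−A)_1j·C_1j = (1.00)(0.430500) + (-0.15)(0.182125) + (-0.15)(0.198625) + (-0.20)(0.341750) = 0.3050375
(I − A)⁻¹ = adj(I−A) / det(I−A) ≈
  [   1.4113     0.6303     0.5049     0.5114]
  [   0.5971     1.7359     0.3762     0.2512]
  [   0.6511     0.5753     1.3711     0.4799]
  [   1.1204     1.4179     1.2138     2.0088]
x = (I − A)⁻¹ d = adj(I−A)·d / det(I−A), with det(I−A) = 0.3050375:
  x_1 = (0.430500·170 + 0.192250·120 + 0.154000·60 + 0.156000·270) / 0.3050375 = 147.615 / 0.3050375 ≈ 483.9
  x_2 = (0.182125·170 + 0.529500·120 + 0.114750·60 + 0.076625·270) / 0.3050375 = 122.075 / 0.3050375 ≈ 400.2
  x_3 = (0.198625·170 + 0.175500·120 + 0.418250·60 + 0.146375·270) / 0.3050375 = 119.4425 / 0.3050375 ≈ 391.6
  x_4 = (0.341750·170 + 0.432500·120 + 0.370250·60 + 0.612750·270) / 0.3050375 = 297.655 / 0.3050375 ≈ 975.8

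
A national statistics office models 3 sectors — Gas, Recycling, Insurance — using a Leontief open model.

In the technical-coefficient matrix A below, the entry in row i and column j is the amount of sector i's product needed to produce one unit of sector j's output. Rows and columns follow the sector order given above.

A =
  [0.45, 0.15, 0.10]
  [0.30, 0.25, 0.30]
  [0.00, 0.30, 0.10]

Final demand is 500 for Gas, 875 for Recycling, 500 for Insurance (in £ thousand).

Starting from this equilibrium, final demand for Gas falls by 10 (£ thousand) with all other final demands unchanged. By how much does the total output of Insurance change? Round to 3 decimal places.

I − A =
  [   0.55    -0.15    -0.10]
  [  -0.30     0.75    -0.30]
  [   0.00    -0.30     0.90]
Cofactors of I−A, C_ij = (−1)^(i+j)·(minor ij) (rows/columns in the sector order above):
  C_11 = (0.75)(0.90) − (-0.30)(-0.30) = 0.5850
  C_12 = −[(-0.30)(0.90) − (-0.30)(0.00)] = 0.2700
  C_13 = (-0.30)(-0.30) − (0.75)(0.00) = 0.0900
  C_21 = −[(-0.15)(0.90) − (-0.10)(-0.30)] = 0.1650
  C_22 = (0.55)(0.90) − (-0.10)(0.00) = 0.4950
  C_23 = −[(0.55)(-0.30) − (-0.15)(0.00)] = 0.1650
  C_31 = (-0.15)(-0.30) − (-0.10)(0.75) = 0.1200
  C_32 = −[(0.55)(-0.30) − (-0.10)(-0.30)] = 0.1950
  C_33 = (0.55)(0.75) − (-0.15)(-0.30) = 0.3675
det(I−A) = Σ_j (I−A)_1j·C_1j = (0.55)(0.5850) + (-0.15)(0.2700) + (-0.10)(0.0900) = 0.27225
adj(I−A) = Cᵀ =
  [ 0.5850   0.1650   0.1200]
  [ 0.2700   0.4950   0.1950]
  [ 0.0900   0.1650   0.3675]
(I − A)⁻¹ = adj(I−A) / det(I−A) ≈
  [   2.1488     0.6061     0.4408]
  [   0.9917     1.8182     0.7163]
  [   0.3306     0.6061     1.3499]
Δx = (I − A)⁻¹ Δd with Δd having -10 in the Gas component and 0 elsewhere.
So Δx_I = L_IG · (-10), where L_IG = adj(I−A)_IG / det(I−A) = 0.0900 / 0.27225.
Δx_I = 0.0900 × (-10) / 0.27225 = -0.90 / 0.27225 ≈ -3.306.

Δx_I = -3.306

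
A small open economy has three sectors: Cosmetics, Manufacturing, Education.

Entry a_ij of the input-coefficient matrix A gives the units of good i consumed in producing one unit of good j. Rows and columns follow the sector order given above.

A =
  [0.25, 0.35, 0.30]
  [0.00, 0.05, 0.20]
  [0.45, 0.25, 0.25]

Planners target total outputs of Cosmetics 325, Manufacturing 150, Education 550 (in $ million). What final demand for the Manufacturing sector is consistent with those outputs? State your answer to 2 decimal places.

d_2 = 32.50

I − A =
  [   0.75    -0.35    -0.30]
  [   0.00     0.95    -0.20]
  [  -0.45    -0.25     0.75]
d = (I − A) x:
  d_1 = (+0.75)·325 + (-0.35)·150 + (-0.30)·550 = 26.25
  d_2 = (+0.00)·325 + (+0.95)·150 + (-0.20)·550 = 32.50
  d_3 = (-0.45)·325 + (-0.25)·150 + (+0.75)·550 = 228.75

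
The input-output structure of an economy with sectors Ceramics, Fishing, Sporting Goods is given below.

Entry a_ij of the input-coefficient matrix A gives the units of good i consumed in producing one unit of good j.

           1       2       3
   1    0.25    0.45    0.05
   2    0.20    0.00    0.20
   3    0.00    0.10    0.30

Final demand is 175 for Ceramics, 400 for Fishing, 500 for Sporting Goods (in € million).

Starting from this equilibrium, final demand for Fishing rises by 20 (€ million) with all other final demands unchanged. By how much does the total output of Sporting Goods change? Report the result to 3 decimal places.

I − A =
  [   0.75    -0.45    -0.05]
  [  -0.20     1.00    -0.20]
  [   0.00    -0.10     0.70]
Cofactors of I−A, C_ij = (−1)^(i+j)·(minor ij) (rows/columns in the sector order above):
  C_11 = (1.00)(0.70) − (-0.20)(-0.10) = 0.6800
  C_12 = −[(-0.20)(0.70) − (-0.20)(0.00)] = 0.1400
  C_13 = (-0.20)(-0.10) − (1.00)(0.00) = 0.0200
  C_21 = −[(-0.45)(0.70) − (-0.05)(-0.10)] = 0.3200
  C_22 = (0.75)(0.70) − (-0.05)(0.00) = 0.5250
  C_23 = −[(0.75)(-0.10) − (-0.45)(0.00)] = 0.0750
  C_31 = (-0.45)(-0.20) − (-0.05)(1.00) = 0.1400
  C_32 = −[(0.75)(-0.20) − (-0.05)(-0.20)] = 0.1600
  C_33 = (0.75)(1.00) − (-0.45)(-0.20) = 0.6600
det(I−A) = Σ_j (I−A)_1j·C_1j = (0.75)(0.6800) + (-0.45)(0.1400) + (-0.05)(0.0200) = 0.4460
adj(I−A) = Cᵀ =
  [ 0.6800   0.3200   0.1400]
  [ 0.1400   0.5250   0.1600]
  [ 0.0200   0.0750   0.6600]
(I − A)⁻¹ = adj(I−A) / det(I−A) ≈
  [   1.5247     0.7175     0.3139]
  [   0.3139     1.1771     0.3587]
  [   0.0448     0.1682     1.4798]
Δx = (I − A)⁻¹ Δd with Δd having +20 in the Fishing component and 0 elsewhere.
So Δx_3 = L_32 · (+20), where L_32 = adj(I−A)_32 / det(I−A) = 0.0750 / 0.4460.
Δx_3 = 0.0750 × (+20) / 0.4460 = 1.50 / 0.4460 ≈ 3.363.

Δx_3 = 3.363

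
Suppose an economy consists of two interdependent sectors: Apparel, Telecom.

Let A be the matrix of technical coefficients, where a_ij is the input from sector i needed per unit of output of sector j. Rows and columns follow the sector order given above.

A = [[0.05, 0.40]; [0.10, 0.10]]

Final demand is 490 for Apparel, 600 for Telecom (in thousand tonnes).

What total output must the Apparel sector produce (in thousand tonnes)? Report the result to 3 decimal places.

I − A =
  [   0.95    -0.40]
  [  -0.10     0.90]
det(I−A) = (0.95)(0.90) − (-0.40)(-0.10) = 0.8150
adj(I−A) = [[0.90, 0.40], [0.10, 0.95]]
(I − A)⁻¹ = adj(I−A) / det(I−A) ≈
  [   1.1043     0.4908]
  [   0.1227     1.1656]
x = (I − A)⁻¹ d = adj(I−A)·d / det(I−A), with det(I−A) = 0.8150:
  x_A = (0.90·490 + 0.40·600) / 0.8150 = 681.00 / 0.8150 ≈ 835.583
  x_T = (0.10·490 + 0.95·600) / 0.8150 = 619.00 / 0.8150 ≈ 759.509

x_A = 835.583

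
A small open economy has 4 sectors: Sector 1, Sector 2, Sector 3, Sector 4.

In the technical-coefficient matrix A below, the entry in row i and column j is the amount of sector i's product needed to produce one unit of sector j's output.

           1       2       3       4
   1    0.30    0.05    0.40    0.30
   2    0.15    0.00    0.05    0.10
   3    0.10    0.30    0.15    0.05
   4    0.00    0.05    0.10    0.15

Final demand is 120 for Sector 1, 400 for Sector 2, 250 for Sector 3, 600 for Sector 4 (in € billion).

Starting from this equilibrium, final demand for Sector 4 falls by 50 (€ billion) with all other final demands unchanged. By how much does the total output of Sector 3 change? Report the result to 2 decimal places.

I − A =
  [   0.70    -0.05    -0.40    -0.30]
  [  -0.15     1.00    -0.05    -0.10]
  [  -0.10    -0.30     0.85    -0.05]
  [   0.00    -0.05    -0.10     0.85]
Compute the cofactors C_ij = (−1)^(i+j)·(3×3 minor ij) of I−A; the adjugate is their transpose:
adj(I−A) = Cᵀ =
  [ 0.697375   0.160625   0.371375   0.286875]
  [ 0.112875   0.465250   0.092250   0.100000]
  [ 0.123125   0.186000   0.582875   0.099625]
  [ 0.021125   0.049250   0.074000   0.519875]
det(I−A) = Σ_j (I−A)_1j·C_1j = (0.70)(0.697375) + (-0.05)(0.112875) + (-0.40)(0.123125) + (-0.30)(0.021125) = 0.42693125
(I − A)⁻¹ = adj(I−A) / det(I−A) ≈
  [   1.6335     0.3762     0.8699     0.6719]
  [   0.2644     1.0898     0.2161     0.2342]
  [   0.2884     0.4357     1.3653     0.2334]
  [   0.0495     0.1154     0.1733     1.2177]
Δx = (I − A)⁻¹ Δd with Δd having -50 in the Sector 4 component and 0 elsewhere.
So Δx_3 = L_34 · (-50), where L_34 = adj(I−A)_34 / det(I−A) = 0.099625 / 0.42693125.
Δx_3 = 0.099625 × (-50) / 0.42693125 = -4.98125 / 0.42693125 ≈ -11.67.

Δx_3 = -11.67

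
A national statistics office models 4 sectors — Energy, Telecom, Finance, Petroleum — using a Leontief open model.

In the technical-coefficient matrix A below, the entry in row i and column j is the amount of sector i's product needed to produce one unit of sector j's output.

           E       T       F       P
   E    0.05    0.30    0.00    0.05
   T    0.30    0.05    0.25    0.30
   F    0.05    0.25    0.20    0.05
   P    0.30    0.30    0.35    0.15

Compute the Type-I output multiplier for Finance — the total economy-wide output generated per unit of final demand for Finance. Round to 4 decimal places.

I − A =
  [   0.95    -0.30     0.00    -0.05]
  [  -0.30     0.95    -0.25    -0.30]
  [  -0.05    -0.25     0.80    -0.05]
  [  -0.30    -0.30    -0.35     0.85]
Compute the cofactors C_ij = (−1)^(i+j)·(3×3 minor ij) of I−A; the adjugate is their transpose:
adj(I−A) = Cᵀ =
  [ 0.474250   0.215125   0.115625   0.110625]
  [ 0.290375   0.616500   0.303125   0.252500]
  [ 0.140875   0.230375   0.559375   0.122500]
  [ 0.327875   0.388375   0.378125   0.586875]
det(I−A) = Σ_j (I−A)_1j·C_1j = (0.95)(0.474250) + (-0.30)(0.290375) + (0.00)(0.140875) + (-0.05)(0.327875) = 0.34703125
(I − A)⁻¹ = adj(I−A) / det(I−A) ≈
  [   1.36659     0.61990     0.33318     0.31878]
  [   0.83674     1.77650     0.87348     0.72760]
  [   0.40594     0.66385     1.61189     0.35299]
  [   0.94480     1.11914     1.08960     1.69113]
The output multiplier for sector j is the column-j sum of the Leontief inverse (I − A)⁻¹ = adj(I−A) / det(I−A).
Column F of adj(I−A): (0.115625, 0.303125, 0.559375, 0.378125); det(I−A) = 0.34703125.
m_F = (0.115625 + 0.303125 + 0.559375 + 0.378125) / 0.34703125 = 1.35625 / 0.34703125 ≈ 3.9081.

m_F = 3.9081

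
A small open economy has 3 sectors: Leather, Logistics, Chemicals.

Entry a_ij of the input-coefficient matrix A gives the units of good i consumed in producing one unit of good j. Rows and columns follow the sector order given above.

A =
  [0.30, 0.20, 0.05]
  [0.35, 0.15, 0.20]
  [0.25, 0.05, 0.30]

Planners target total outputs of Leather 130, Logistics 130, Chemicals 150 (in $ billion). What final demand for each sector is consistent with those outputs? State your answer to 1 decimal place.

I − A =
  [   0.70    -0.20    -0.05]
  [  -0.35     0.85    -0.20]
  [  -0.25    -0.05     0.70]
d = (I − A) x:
  d_1 = (+0.70)·130 + (-0.20)·130 + (-0.05)·150 = 57.5
  d_2 = (-0.35)·130 + (+0.85)·130 + (-0.20)·150 = 35.0
  d_3 = (-0.25)·130 + (-0.05)·130 + (+0.70)·150 = 66.0

d_1 = 57.5, d_2 = 35.0, d_3 = 66.0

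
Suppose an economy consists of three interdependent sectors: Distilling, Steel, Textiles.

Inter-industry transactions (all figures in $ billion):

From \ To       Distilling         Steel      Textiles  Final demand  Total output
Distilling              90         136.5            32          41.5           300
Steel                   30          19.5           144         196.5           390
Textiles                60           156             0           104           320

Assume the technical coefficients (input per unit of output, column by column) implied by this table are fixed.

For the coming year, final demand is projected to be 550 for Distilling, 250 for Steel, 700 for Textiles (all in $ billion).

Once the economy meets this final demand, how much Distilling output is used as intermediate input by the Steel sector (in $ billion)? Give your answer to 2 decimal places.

z_12 = 390.88

Technical coefficients a_ij = z_ij / X_j:
  a_11 = 90/300 = 0.30, a_21 = 30/300 = 0.10, a_31 = 60/300 = 0.20
  a_12 = 136.5/390 = 0.35, a_22 = 19.5/390 = 0.05, a_32 = 156/390 = 0.40
  a_13 = 32/320 = 0.10, a_23 = 144/320 = 0.45, a_33 = 0/320 = 0.00
I − A =
  [   0.70    -0.35    -0.10]
  [  -0.10     0.95    -0.45]
  [  -0.20    -0.40     1.00]
Cofactors of I−A, C_ij = (−1)^(i+j)·(minor ij) (rows/columns in the sector order above):
  C_11 = (0.95)(1.00) − (-0.45)(-0.40) = 0.7700
  C_12 = −[(-0.10)(1.00) − (-0.45)(-0.20)] = 0.1900
  C_13 = (-0.10)(-0.40) − (0.95)(-0.20) = 0.2300
  C_21 = −[(-0.35)(1.00) − (-0.10)(-0.40)] = 0.3900
  C_22 = (0.70)(1.00) − (-0.10)(-0.20) = 0.6800
  C_23 = −[(0.70)(-0.40) − (-0.35)(-0.20)] = 0.3500
  C_31 = (-0.35)(-0.45) − (-0.10)(0.95) = 0.2525
  C_32 = −[(0.70)(-0.45) − (-0.10)(-0.10)] = 0.3250
  C_33 = (0.70)(0.95) − (-0.35)(-0.10) = 0.6300
det(I−A) = Σ_j (I−A)_1j·C_1j = (0.70)(0.7700) + (-0.35)(0.1900) + (-0.10)(0.2300) = 0.4495
adj(I−A) = Cᵀ =
  [ 0.7700   0.3900   0.2525]
  [ 0.1900   0.6800   0.3250]
  [ 0.2300   0.3500   0.6300]
(I − A)⁻¹ = adj(I−A) / det(I−A) ≈
  [   1.7130     0.8676     0.5617]
  [   0.4227     1.5128     0.7230]
  [   0.5117     0.7786     1.4016]
First solve x = (I − A)⁻¹ d = adj(I−A)·d / det(I−A); in particular x_2 = (0.1900·550 + 0.6800·250 + 0.3250·700) / 0.4495 = 502.00 / 0.4495 ≈ 1116.7964.
Intermediate flow from 1 to 2: z_12 = a_12 · x_2 = 0.35 × 502.00 / 0.4495 = 175.70 / 0.4495 ≈ 390.88.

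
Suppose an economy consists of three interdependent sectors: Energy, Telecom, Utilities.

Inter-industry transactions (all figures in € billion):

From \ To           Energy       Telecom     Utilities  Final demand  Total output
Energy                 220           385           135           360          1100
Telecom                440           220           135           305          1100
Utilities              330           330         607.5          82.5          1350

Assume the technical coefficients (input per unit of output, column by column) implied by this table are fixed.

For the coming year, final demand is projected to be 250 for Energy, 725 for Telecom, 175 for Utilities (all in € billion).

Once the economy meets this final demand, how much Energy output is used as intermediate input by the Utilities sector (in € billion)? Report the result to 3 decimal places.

z_EU = 209.108

Technical coefficients a_ij = z_ij / X_j:
  a_EE = 220/1100 = 0.20, a_TE = 440/1100 = 0.40, a_UE = 330/1100 = 0.30
  a_ET = 385/1100 = 0.35, a_TT = 220/1100 = 0.20, a_UT = 330/1100 = 0.30
  a_EU = 135/1350 = 0.10, a_TU = 135/1350 = 0.10, a_UU = 607.5/1350 = 0.45
I − A =
  [   0.80    -0.35    -0.10]
  [  -0.40     0.80    -0.10]
  [  -0.30    -0.30     0.55]
Cofactors of I−A, C_ij = (−1)^(i+j)·(minor ij) (rows/columns in the sector order above):
  C_11 = (0.80)(0.55) − (-0.10)(-0.30) = 0.4100
  C_12 = −[(-0.40)(0.55) − (-0.10)(-0.30)] = 0.2500
  C_13 = (-0.40)(-0.30) − (0.80)(-0.30) = 0.3600
  C_21 = −[(-0.35)(0.55) − (-0.10)(-0.30)] = 0.2225
  C_22 = (0.80)(0.55) − (-0.10)(-0.30) = 0.4100
  C_23 = −[(0.80)(-0.30) − (-0.35)(-0.30)] = 0.3450
  C_31 = (-0.35)(-0.10) − (-0.10)(0.80) = 0.1150
  C_32 = −[(0.80)(-0.10) − (-0.10)(-0.40)] = 0.1200
  C_33 = (0.80)(0.80) − (-0.35)(-0.40) = 0.5000
det(I−A) = Σ_j (I−A)_1j·C_1j = (0.80)(0.4100) + (-0.35)(0.2500) + (-0.10)(0.3600) = 0.2045
adj(I−A) = Cᵀ =
  [ 0.4100   0.2225   0.1150]
  [ 0.2500   0.4100   0.1200]
  [ 0.3600   0.3450   0.5000]
(I − A)⁻¹ = adj(I−A) / det(I−A) ≈
  [   2.0049     1.0880     0.5623]
  [   1.2225     2.0049     0.5868]
  [   1.7604     1.6870     2.4450]
First solve x = (I − A)⁻¹ d = adj(I−A)·d / det(I−A); in particular x_U = (0.3600·250 + 0.3450·725 + 0.5000·175) / 0.2045 = 427.625 / 0.2045 ≈ 2091.07579.
Intermediate flow from E to U: z_EU = a_EU · x_U = 0.10 × 427.625 / 0.2045 = 42.7625 / 0.2045 ≈ 209.108.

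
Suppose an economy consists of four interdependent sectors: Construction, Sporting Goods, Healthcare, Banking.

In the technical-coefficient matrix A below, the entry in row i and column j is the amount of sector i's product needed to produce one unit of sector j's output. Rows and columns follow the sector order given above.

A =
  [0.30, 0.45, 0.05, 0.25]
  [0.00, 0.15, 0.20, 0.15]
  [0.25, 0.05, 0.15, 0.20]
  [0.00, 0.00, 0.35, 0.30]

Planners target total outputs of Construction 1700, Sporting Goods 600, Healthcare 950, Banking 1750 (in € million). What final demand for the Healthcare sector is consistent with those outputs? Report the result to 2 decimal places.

d_3 = 2.50

I − A =
  [   0.70    -0.45    -0.05    -0.25]
  [   0.00     0.85    -0.20    -0.15]
  [  -0.25    -0.05     0.85    -0.20]
  [   0.00     0.00    -0.35     0.70]
d = (I − A) x:
  d_1 = (+0.70)·1700 + (-0.45)·600 + (-0.05)·950 + (-0.25)·1750 = 435.00
  d_2 = (+0.00)·1700 + (+0.85)·600 + (-0.20)·950 + (-0.15)·1750 = 57.50
  d_3 = (-0.25)·1700 + (-0.05)·600 + (+0.85)·950 + (-0.20)·1750 = 2.50
  d_4 = (+0.00)·1700 + (+0.00)·600 + (-0.35)·950 + (+0.70)·1750 = 892.50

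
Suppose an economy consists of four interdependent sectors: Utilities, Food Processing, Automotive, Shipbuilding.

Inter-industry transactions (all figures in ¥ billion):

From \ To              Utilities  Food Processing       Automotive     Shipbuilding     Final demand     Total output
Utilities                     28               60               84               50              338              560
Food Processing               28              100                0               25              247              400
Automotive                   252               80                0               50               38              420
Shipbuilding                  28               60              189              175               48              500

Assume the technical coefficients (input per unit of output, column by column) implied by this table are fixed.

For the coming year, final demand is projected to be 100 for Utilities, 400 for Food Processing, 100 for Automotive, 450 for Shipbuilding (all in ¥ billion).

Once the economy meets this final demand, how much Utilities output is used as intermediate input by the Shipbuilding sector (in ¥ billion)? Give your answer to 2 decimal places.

z_14 = 126.72

Technical coefficients a_ij = z_ij / X_j:
  a_11 = 28/560 = 0.05, a_21 = 28/560 = 0.05, a_31 = 252/560 = 0.45, a_41 = 28/560 = 0.05
  a_12 = 60/400 = 0.15, a_22 = 100/400 = 0.25, a_32 = 80/400 = 0.20, a_42 = 60/400 = 0.15
  a_13 = 84/420 = 0.20, a_23 = 0/420 = 0.00, a_33 = 0/420 = 0.00, a_43 = 189/420 = 0.45
  a_14 = 50/500 = 0.10, a_24 = 25/500 = 0.05, a_34 = 50/500 = 0.10, a_44 = 175/500 = 0.35
I − A =
  [   0.95    -0.15    -0.20    -0.10]
  [  -0.05     0.75     0.00    -0.05]
  [  -0.45    -0.20     1.00    -0.10]
  [  -0.05    -0.15    -0.45     0.65]
Compute the cofactors C_ij = (−1)^(i+j)·(3×3 minor ij) of I−A; the adjugate is their transpose:
adj(I−A) = Cᵀ =
  [ 0.441750   0.143750   0.133125   0.099500]
  [ 0.042875   0.490000   0.030625   0.049000]
  [ 0.227500   0.188125   0.446250   0.118125]
  [ 0.201375   0.254375   0.326250   0.635500]
det(I−A) = Σ_j (I−A)_1j·C_1j = (0.95)(0.441750) + (-0.15)(0.042875) + (-0.20)(0.227500) + (-0.10)(0.201375) = 0.34759375
(I − A)⁻¹ = adj(I−A) / det(I−A) ≈
  [   1.2709     0.4136     0.3830     0.2863]
  [   0.1233     1.4097     0.0881     0.1410]
  [   0.6545     0.5412     1.2838     0.3398]
  [   0.5793     0.7318     0.9386     1.8283]
First solve x = (I − A)⁻¹ d = adj(I−A)·d / det(I−A); in particular x_4 = (0.201375·100 + 0.254375·400 + 0.326250·100 + 0.635500·450) / 0.34759375 = 440.4875 / 0.34759375 ≈ 1267.2480.
Intermediate flow from 1 to 4: z_14 = a_14 · x_4 = 0.10 × 440.4875 / 0.34759375 = 44.04875 / 0.34759375 ≈ 126.72.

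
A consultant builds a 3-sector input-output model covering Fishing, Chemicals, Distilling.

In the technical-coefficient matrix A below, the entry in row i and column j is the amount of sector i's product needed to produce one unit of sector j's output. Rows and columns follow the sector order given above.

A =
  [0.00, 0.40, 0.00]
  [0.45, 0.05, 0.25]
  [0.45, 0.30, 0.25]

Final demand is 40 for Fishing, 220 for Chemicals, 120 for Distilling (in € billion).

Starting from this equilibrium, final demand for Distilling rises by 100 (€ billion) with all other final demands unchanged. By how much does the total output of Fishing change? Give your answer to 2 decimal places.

Δx_F = 21.86

I − A =
  [   1.00    -0.40     0.00]
  [  -0.45     0.95    -0.25]
  [  -0.45    -0.30     0.75]
Cofactors of I−A, C_ij = (−1)^(i+j)·(minor ij) (rows/columns in the sector order above):
  C_11 = (0.95)(0.75) − (-0.25)(-0.30) = 0.6375
  C_12 = −[(-0.45)(0.75) − (-0.25)(-0.45)] = 0.4500
  C_13 = (-0.45)(-0.30) − (0.95)(-0.45) = 0.5625
  C_21 = −[(-0.40)(0.75) − (0.00)(-0.30)] = 0.3000
  C_22 = (1.00)(0.75) − (0.00)(-0.45) = 0.7500
  C_23 = −[(1.00)(-0.30) − (-0.40)(-0.45)] = 0.4800
  C_31 = (-0.40)(-0.25) − (0.00)(0.95) = 0.1000
  C_32 = −[(1.00)(-0.25) − (0.00)(-0.45)] = 0.2500
  C_33 = (1.00)(0.95) − (-0.40)(-0.45) = 0.7700
det(I−A) = Σ_j (I−A)_1j·C_1j = (1.00)(0.6375) + (-0.40)(0.4500) + (0.00)(0.5625) = 0.4575
adj(I−A) = Cᵀ =
  [ 0.6375   0.3000   0.1000]
  [ 0.4500   0.7500   0.2500]
  [ 0.5625   0.4800   0.7700]
(I − A)⁻¹ = adj(I−A) / det(I−A) ≈
  [   1.3934     0.6557     0.2186]
  [   0.9836     1.6393     0.5464]
  [   1.2295     1.0492     1.6831]
Δx = (I − A)⁻¹ Δd with Δd having +100 in the Distilling component and 0 elsewhere.
So Δx_F = L_FD · (+100), where L_FD = adj(I−A)_FD / det(I−A) = 0.1000 / 0.4575.
Δx_F = 0.1000 × (+100) / 0.4575 = 10.00 / 0.4575 ≈ 21.86.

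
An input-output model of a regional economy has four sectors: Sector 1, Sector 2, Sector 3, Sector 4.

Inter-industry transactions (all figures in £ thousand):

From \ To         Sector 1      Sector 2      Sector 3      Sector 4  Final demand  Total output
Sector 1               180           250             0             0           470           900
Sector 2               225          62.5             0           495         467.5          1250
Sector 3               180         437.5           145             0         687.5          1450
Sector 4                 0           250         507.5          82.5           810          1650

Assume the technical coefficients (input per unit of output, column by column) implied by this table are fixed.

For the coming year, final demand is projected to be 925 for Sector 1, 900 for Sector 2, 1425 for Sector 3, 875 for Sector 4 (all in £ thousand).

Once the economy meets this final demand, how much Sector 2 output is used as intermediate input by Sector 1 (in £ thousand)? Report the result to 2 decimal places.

z_21 = 423.60

Technical coefficients a_ij = z_ij / X_j:
  a_11 = 180/900 = 0.20, a_21 = 225/900 = 0.25, a_31 = 180/900 = 0.20, a_41 = 0/900 = 0.00
  a_12 = 250/1250 = 0.20, a_22 = 62.5/1250 = 0.05, a_32 = 437.5/1250 = 0.35, a_42 = 250/1250 = 0.20
  a_13 = 0/1450 = 0.00, a_23 = 0/1450 = 0.00, a_33 = 145/1450 = 0.10, a_43 = 507.5/1450 = 0.35
  a_14 = 0/1650 = 0.00, a_24 = 495/1650 = 0.30, a_34 = 0/1650 = 0.00, a_44 = 82.5/1650 = 0.05
I − A =
  [   0.80    -0.20     0.00     0.00]
  [  -0.25     0.95     0.00    -0.30]
  [  -0.20    -0.35     0.90     0.00]
  [   0.00    -0.20    -0.35     0.95]
Compute the cofactors C_ij = (−1)^(i+j)·(3×3 minor ij) of I−A; the adjugate is their transpose:
adj(I−A) = Cᵀ =
  [ 0.721500   0.171000   0.021000   0.054000]
  [ 0.234750   0.684000   0.084000   0.216000]
  [ 0.251625   0.304000   0.626500   0.096000]
  [ 0.142125   0.256000   0.248500   0.639000]
det(I−A) = Σ_j (I−A)_1j·C_1j = (0.80)(0.721500) + (-0.20)(0.234750) + (0.00)(0.251625) + (0.00)(0.142125) = 0.53025
(I − A)⁻¹ = adj(I−A) / det(I−A) ≈
  [   1.3607     0.3225     0.0396     0.1018]
  [   0.4427     1.2900     0.1584     0.4074]
  [   0.4745     0.5733     1.1815     0.1810]
  [   0.2680     0.4828     0.4686     1.2051]
First solve x = (I − A)⁻¹ d = adj(I−A)·d / det(I−A); in particular x_1 = (0.721500·925 + 0.171000·900 + 0.021000·1425 + 0.054000·875) / 0.53025 = 898.4625 / 0.53025 ≈ 1694.4130.
Intermediate flow from 2 to 1: z_21 = a_21 · x_1 = 0.25 × 898.4625 / 0.53025 = 224.615625 / 0.53025 ≈ 423.60.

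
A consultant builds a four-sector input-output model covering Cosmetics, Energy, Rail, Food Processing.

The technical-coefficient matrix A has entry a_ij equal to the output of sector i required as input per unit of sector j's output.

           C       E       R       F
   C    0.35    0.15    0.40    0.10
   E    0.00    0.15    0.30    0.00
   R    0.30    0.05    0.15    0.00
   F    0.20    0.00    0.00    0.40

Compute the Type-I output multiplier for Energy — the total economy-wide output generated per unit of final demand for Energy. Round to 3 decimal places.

I − A =
  [   0.65    -0.15    -0.40    -0.10]
  [   0.00     0.85    -0.30     0.00]
  [  -0.30    -0.05     0.85     0.00]
  [  -0.20     0.00     0.00     0.60]
Compute the cofactors C_ij = (−1)^(i+j)·(3×3 minor ij) of I−A; the adjugate is their transpose:
adj(I−A) = Cᵀ =
  [ 0.424500   0.088500   0.231000   0.070750]
  [ 0.054000   0.242500   0.111000   0.009000]
  [ 0.153000   0.045500   0.314500   0.025500]
  [ 0.141500   0.029500   0.077000   0.344375]
det(I−A) = Σ_j (I−A)_1j·C_1j = (0.65)(0.424500) + (-0.15)(0.054000) + (-0.40)(0.153000) + (-0.10)(0.141500) = 0.192475
(I − A)⁻¹ = adj(I−A) / det(I−A) ≈
  [   2.2055     0.4598     1.2002     0.3676]
  [   0.2806     1.2599     0.5767     0.0468]
  [   0.7949     0.2364     1.6340     0.1325]
  [   0.7352     0.1533     0.4001     1.7892]
The output multiplier for sector j is the column-j sum of the Leontief inverse (I − A)⁻¹ = adj(I−A) / det(I−A).
Column E of adj(I−A): (0.088500, 0.242500, 0.045500, 0.029500); det(I−A) = 0.192475.
m_E = (0.088500 + 0.242500 + 0.045500 + 0.029500) / 0.192475 = 0.406 / 0.192475 ≈ 2.109.

m_E = 2.109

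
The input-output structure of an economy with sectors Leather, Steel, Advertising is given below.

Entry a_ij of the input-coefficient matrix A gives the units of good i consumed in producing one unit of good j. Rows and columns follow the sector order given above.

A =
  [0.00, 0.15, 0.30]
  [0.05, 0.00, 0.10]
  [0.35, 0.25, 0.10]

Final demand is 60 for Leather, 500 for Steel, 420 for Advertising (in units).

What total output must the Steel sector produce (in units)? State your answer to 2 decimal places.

I − A =
  [   1.00    -0.15    -0.30]
  [  -0.05     1.00    -0.10]
  [  -0.35    -0.25     0.90]
Cofactors of I−A, C_ij = (−1)^(i+j)·(minor ij) (rows/columns in the sector order above):
  C_11 = (1.00)(0.90) − (-0.10)(-0.25) = 0.8750
  C_12 = −[(-0.05)(0.90) − (-0.10)(-0.35)] = 0.0800
  C_13 = (-0.05)(-0.25) − (1.00)(-0.35) = 0.3625
  C_21 = −[(-0.15)(0.90) − (-0.30)(-0.25)] = 0.2100
  C_22 = (1.00)(0.90) − (-0.30)(-0.35) = 0.7950
  C_23 = −[(1.00)(-0.25) − (-0.15)(-0.35)] = 0.3025
  C_31 = (-0.15)(-0.10) − (-0.30)(1.00) = 0.3150
  C_32 = −[(1.00)(-0.10) − (-0.30)(-0.05)] = 0.1150
  C_33 = (1.00)(1.00) − (-0.15)(-0.05) = 0.9925
det(I−A) = Σ_j (I−A)_1j·C_1j = (1.00)(0.8750) + (-0.15)(0.0800) + (-0.30)(0.3625) = 0.75425
adj(I−A) = Cᵀ =
  [ 0.8750   0.2100   0.3150]
  [ 0.0800   0.7950   0.1150]
  [ 0.3625   0.3025   0.9925]
(I − A)⁻¹ = adj(I−A) / det(I−A) ≈
  [   1.1601     0.2784     0.4176]
  [   0.1061     1.0540     0.1525]
  [   0.4806     0.4011     1.3159]
x = (I − A)⁻¹ d = adj(I−A)·d / det(I−A), with det(I−A) = 0.75425:
  x_L = (0.8750·60 + 0.2100·500 + 0.3150·420) / 0.75425 = 289.80 / 0.75425 ≈ 384.22
  x_S = (0.0800·60 + 0.7950·500 + 0.1150·420) / 0.75425 = 450.60 / 0.75425 ≈ 597.41
  x_A = (0.3625·60 + 0.3025·500 + 0.9925·420) / 0.75425 = 589.85 / 0.75425 ≈ 782.04

x_S = 597.41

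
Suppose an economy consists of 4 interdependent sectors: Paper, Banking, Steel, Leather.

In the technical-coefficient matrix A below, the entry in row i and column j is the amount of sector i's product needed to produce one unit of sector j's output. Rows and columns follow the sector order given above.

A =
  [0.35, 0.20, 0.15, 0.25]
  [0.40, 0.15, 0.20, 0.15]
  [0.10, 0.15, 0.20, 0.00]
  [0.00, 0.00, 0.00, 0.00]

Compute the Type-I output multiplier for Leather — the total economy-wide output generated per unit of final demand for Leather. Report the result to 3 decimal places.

m_4 = 2.216

I − A =
  [   0.65    -0.20    -0.15    -0.25]
  [  -0.40     0.85    -0.20    -0.15]
  [  -0.10    -0.15     0.80     0.00]
  [   0.00     0.00     0.00     1.00]
Compute the cofactors C_ij = (−1)^(i+j)·(3×3 minor ij) of I−A; the adjugate is their transpose:
adj(I−A) = Cᵀ =
  [ 0.650000   0.182500   0.167500   0.189875]
  [ 0.340000   0.505000   0.190000   0.160750]
  [ 0.145000   0.117500   0.472500   0.053875]
  [ 0.000000   0.000000   0.000000   0.332750]
det(I−A) = Σ_j (I−A)_1j·C_1j = (0.65)(0.650000) + (-0.20)(0.340000) + (-0.15)(0.145000) + (-0.25)(0.000000) = 0.33275
(I − A)⁻¹ = adj(I−A) / det(I−A) ≈
  [   1.9534     0.5485     0.5034     0.5706]
  [   1.0218     1.5177     0.5710     0.4831]
  [   0.4358     0.3531     1.4200     0.1619]
  [   0.0000     0.0000     0.0000     1.0000]
The output multiplier for sector j is the column-j sum of the Leontief inverse (I − A)⁻¹ = adj(I−A) / det(I−A).
Column 4 of adj(I−A): (0.189875, 0.160750, 0.053875, 0.332750); det(I−A) = 0.33275.
m_4 = (0.189875 + 0.160750 + 0.053875 + 0.332750) / 0.33275 = 0.73725 / 0.33275 ≈ 2.216.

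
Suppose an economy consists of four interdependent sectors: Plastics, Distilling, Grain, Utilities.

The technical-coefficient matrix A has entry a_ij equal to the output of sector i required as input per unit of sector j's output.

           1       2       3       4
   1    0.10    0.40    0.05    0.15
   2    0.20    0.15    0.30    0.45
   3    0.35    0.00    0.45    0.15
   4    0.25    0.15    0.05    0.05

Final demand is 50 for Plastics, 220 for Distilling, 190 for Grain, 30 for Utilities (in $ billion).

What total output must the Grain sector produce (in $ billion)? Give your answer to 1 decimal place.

x_3 = 776.1

I − A =
  [   0.90    -0.40    -0.05    -0.15]
  [  -0.20     0.85    -0.30    -0.45]
  [  -0.35     0.00     0.55    -0.15]
  [  -0.25    -0.15    -0.05     0.95]
Compute the cofactors C_ij = (−1)^(i+j)·(3×3 minor ij) of I−A; the adjugate is their transpose:
adj(I−A) = Cᵀ =
  [ 0.393875   0.219500   0.173125   0.193500]
  [ 0.283750   0.421750   0.282125   0.289125]
  [ 0.295375   0.176125   0.508625   0.210375]
  [ 0.164000   0.133625   0.116875   0.319875]
det(I−A) = Σ_j (I−A)_1j·C_1j = (0.90)(0.393875) + (-0.40)(0.283750) + (-0.05)(0.295375) + (-0.15)(0.164000) = 0.20161875
(I − A)⁻¹ = adj(I−A) / det(I−A) ≈
  [   1.9536     1.0887     0.8587     0.9597]
  [   1.4074     2.0918     1.3993     1.4340]
  [   1.4650     0.8736     2.5227     1.0434]
  [   0.8134     0.6628     0.5797     1.5865]
x = (I − A)⁻¹ d = adj(I−A)·d / det(I−A), with det(I−A) = 0.20161875:
  x_1 = (0.393875·50 + 0.219500·220 + 0.173125·190 + 0.193500·30) / 0.20161875 = 106.6825 / 0.20161875 ≈ 529.1
  x_2 = (0.283750·50 + 0.421750·220 + 0.282125·190 + 0.289125·30) / 0.20161875 = 169.25 / 0.20161875 ≈ 839.5
  x_3 = (0.295375·50 + 0.176125·220 + 0.508625·190 + 0.210375·30) / 0.20161875 = 156.46625 / 0.20161875 ≈ 776.1
  x_4 = (0.164000·50 + 0.133625·220 + 0.116875·190 + 0.319875·30) / 0.20161875 = 69.40 / 0.20161875 ≈ 344.2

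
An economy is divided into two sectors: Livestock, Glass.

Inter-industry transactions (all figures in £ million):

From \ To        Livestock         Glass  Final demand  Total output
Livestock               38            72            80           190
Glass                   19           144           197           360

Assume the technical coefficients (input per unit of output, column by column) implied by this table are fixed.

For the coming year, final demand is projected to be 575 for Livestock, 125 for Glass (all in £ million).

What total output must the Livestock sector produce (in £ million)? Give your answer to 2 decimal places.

x_1 = 804.35

Technical coefficients a_ij = z_ij / X_j:
  a_11 = 38/190 = 0.20, a_21 = 19/190 = 0.10
  a_12 = 72/360 = 0.20, a_22 = 144/360 = 0.40
I − A =
  [   0.80    -0.20]
  [  -0.10     0.60]
det(I−A) = (0.80)(0.60) − (-0.20)(-0.10) = 0.4600
adj(I−A) = [[0.60, 0.20], [0.10, 0.80]]
(I − A)⁻¹ = adj(I−A) / det(I−A) ≈
  [   1.3043     0.4348]
  [   0.2174     1.7391]
x = (I − A)⁻¹ d = adj(I−A)·d / det(I−A), with det(I−A) = 0.4600:
  x_1 = (0.60·575 + 0.20·125) / 0.4600 = 370.00 / 0.4600 ≈ 804.35
  x_2 = (0.10·575 + 0.80·125) / 0.4600 = 157.50 / 0.4600 ≈ 342.39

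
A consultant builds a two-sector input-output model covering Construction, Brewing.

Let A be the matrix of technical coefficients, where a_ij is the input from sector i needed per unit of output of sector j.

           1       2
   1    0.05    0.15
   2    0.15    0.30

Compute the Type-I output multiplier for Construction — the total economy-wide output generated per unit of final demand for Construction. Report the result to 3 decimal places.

I − A =
  [   0.95    -0.15]
  [  -0.15     0.70]
det(I−A) = (0.95)(0.70) − (-0.15)(-0.15) = 0.6425
adj(I−A) = [[0.70, 0.15], [0.15, 0.95]]
(I − A)⁻¹ = adj(I−A) / det(I−A) ≈
  [   1.0895     0.2335]
  [   0.2335     1.4786]
The output multiplier for sector j is the column-j sum of the Leontief inverse (I − A)⁻¹ = adj(I−A) / det(I−A).
Column 1 of adj(I−A): (0.70, 0.15); det(I−A) = 0.6425.
m_1 = (0.70 + 0.15) / 0.6425 = 0.85 / 0.6425 ≈ 1.323.

m_1 = 1.323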